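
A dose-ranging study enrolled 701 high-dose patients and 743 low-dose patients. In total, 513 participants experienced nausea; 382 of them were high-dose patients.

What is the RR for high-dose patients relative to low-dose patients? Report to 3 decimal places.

high-dose patients without the outcome: 701 − 382 = 319
low-dose patients with the outcome: 513 − 382 = 131
low-dose patients without the outcome: 743 − 131 = 612
risk, high-dose patients = 382/701 = 0.5449
risk, low-dose patients = 131/743 = 0.1763
RR = 0.5449 / 0.1763 = 3.091

RR ≈ 3.091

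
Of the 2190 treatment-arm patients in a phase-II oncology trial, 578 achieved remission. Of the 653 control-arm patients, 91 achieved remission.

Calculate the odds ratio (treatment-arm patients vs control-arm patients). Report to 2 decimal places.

odds, treatment-arm patients = 578/1612 = 0.3586
odds, control-arm patients = 91/562 = 0.1619
OR = 0.3586 / 0.1619 = 2.21

OR: 2.21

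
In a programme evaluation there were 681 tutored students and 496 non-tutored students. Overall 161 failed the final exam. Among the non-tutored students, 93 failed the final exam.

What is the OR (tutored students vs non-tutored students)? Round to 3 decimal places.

tutored students with the outcome: 161 − 93 = 68
tutored students without the outcome: 681 − 68 = 613
non-tutored students without the outcome: 496 − 93 = 403
OR = (68 × 403) / (613 × 93) = 27404/57009 ≈ 0.481

OR ≈ 0.481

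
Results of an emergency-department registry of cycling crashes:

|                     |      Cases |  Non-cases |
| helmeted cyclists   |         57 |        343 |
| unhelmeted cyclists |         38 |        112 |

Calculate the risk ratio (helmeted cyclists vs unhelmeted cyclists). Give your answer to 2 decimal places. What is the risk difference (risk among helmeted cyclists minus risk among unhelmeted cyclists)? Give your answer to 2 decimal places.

risk, helmeted cyclists = 57/400 = 0.1425
risk, unhelmeted cyclists = 38/150 = 0.2533
RR = 0.1425 / 0.2533 = 0.56
risk difference = 0.1425 − 0.2533 = -0.11

RR = 0.56; RD = -0.11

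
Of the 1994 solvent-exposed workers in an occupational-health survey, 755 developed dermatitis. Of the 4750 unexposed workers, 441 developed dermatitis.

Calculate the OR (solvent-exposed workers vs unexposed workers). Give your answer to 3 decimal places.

OR = (755 × 4309) / (1239 × 441) = 3253295/546399 ≈ 5.954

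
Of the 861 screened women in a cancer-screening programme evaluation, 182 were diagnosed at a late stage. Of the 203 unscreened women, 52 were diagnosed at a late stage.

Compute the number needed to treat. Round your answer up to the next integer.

risk, screened women = 182/861 = 0.211382
risk, unscreened women = 52/203 = 0.256158
absolute risk difference = 0.044776
1 / 0.044776 = 22.333 → round up → 23

NNT: 23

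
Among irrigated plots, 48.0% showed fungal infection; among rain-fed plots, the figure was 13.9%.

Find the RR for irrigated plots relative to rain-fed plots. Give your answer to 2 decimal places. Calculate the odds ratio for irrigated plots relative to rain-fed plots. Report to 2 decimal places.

RR = 3.45; OR = 5.72

RR = 0.4800 / 0.1390 = 3.45
odds, irrigated plots = 0.4800/0.5200 = 0.9231
odds, rain-fed plots = 0.1390/0.8610 = 0.1614
OR = 0.9231 / 0.1614 = 5.72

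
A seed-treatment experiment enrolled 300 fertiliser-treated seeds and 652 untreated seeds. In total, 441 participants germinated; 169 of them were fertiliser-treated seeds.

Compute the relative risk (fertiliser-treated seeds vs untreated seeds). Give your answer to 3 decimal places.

fertiliser-treated seeds without the outcome: 300 − 169 = 131
untreated seeds with the outcome: 441 − 169 = 272
untreated seeds without the outcome: 652 − 272 = 380
risk, fertiliser-treated seeds = 169/300 = 0.5633
risk, untreated seeds = 272/652 = 0.4172
RR = 0.5633 / 0.4172 = 1.350

1.350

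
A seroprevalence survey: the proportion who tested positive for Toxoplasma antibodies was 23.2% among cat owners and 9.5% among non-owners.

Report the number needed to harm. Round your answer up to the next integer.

NNH = 8

absolute risk difference = 0.137000
1 / 0.137000 = 7.299 → round up → 8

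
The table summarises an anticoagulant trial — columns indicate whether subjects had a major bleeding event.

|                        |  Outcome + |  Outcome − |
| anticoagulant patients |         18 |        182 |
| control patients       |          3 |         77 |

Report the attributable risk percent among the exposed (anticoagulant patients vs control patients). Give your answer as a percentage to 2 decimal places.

58.33%

risk, anticoagulant patients = 18/200 = 0.09000
risk, control patients = 3/80 = 0.03750
AR% = (0.09000 − 0.03750) / 0.09000 = 0.5833 → 58.33%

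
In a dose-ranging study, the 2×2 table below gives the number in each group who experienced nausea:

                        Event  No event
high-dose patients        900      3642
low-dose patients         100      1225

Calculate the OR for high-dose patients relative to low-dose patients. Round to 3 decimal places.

OR = (900 × 1225) / (3642 × 100) = 1102500/364200 ≈ 3.027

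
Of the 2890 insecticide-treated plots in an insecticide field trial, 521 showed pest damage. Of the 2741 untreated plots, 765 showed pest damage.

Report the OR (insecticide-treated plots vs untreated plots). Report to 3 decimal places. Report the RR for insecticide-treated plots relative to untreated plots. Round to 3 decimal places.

OR = 0.568; RR = 0.646

OR = (521 × 1976) / (2369 × 765) = 1029496/1812285 ≈ 0.568
risk, insecticide-treated plots = 521/2890 = 0.1803
risk, untreated plots = 765/2741 = 0.2791
RR = 0.1803 / 0.2791 = 0.646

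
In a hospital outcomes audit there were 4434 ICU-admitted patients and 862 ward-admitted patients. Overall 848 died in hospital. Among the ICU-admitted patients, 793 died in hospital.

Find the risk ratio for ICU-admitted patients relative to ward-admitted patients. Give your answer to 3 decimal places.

RR: 2.803

ICU-admitted patients without the outcome: 4434 − 793 = 3641
ward-admitted patients with the outcome: 848 − 793 = 55
ward-admitted patients without the outcome: 862 − 55 = 807
risk, ICU-admitted patients = 793/4434 = 0.1788
risk, ward-admitted patients = 55/862 = 0.0638
RR = 0.1788 / 0.0638 = 2.803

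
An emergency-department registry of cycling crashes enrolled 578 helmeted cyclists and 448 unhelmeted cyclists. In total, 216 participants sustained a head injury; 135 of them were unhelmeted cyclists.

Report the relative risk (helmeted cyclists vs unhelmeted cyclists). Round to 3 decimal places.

RR = 0.465

helmeted cyclists with the outcome: 216 − 135 = 81
helmeted cyclists without the outcome: 578 − 81 = 497
unhelmeted cyclists without the outcome: 448 − 135 = 313
risk, helmeted cyclists = 81/578 = 0.1401
risk, unhelmeted cyclists = 135/448 = 0.3013
RR = 0.1401 / 0.3013 = 0.465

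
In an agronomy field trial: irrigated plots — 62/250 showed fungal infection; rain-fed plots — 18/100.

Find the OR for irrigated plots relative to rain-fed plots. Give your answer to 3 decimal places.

OR = (62 × 82) / (188 × 18) = 5084/3384 ≈ 1.502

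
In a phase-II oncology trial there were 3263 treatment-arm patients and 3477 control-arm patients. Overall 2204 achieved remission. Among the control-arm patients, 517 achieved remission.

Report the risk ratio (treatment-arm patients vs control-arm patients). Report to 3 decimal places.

3.477

treatment-arm patients with the outcome: 2204 − 517 = 1687
treatment-arm patients without the outcome: 3263 − 1687 = 1576
control-arm patients without the outcome: 3477 − 517 = 2960
risk, treatment-arm patients = 1687/3263 = 0.5170
risk, control-arm patients = 517/3477 = 0.1487
RR = 0.5170 / 0.1487 = 3.477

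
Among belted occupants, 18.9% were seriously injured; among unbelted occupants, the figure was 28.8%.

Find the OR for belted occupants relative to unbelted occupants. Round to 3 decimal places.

odds, belted occupants = 0.1890/0.8110 = 0.2330
odds, unbelted occupants = 0.2880/0.7120 = 0.4045
OR = 0.2330 / 0.4045 = 0.576

OR ≈ 0.576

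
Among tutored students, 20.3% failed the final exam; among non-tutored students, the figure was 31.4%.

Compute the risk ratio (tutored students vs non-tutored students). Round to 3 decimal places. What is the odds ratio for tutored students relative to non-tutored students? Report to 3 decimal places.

RR = 0.2030 / 0.3140 = 0.646
odds, tutored students = 0.2030/0.7970 = 0.2547
odds, non-tutored students = 0.3140/0.6860 = 0.4577
OR = 0.2547 / 0.4577 = 0.556

RR = 0.646; OR = 0.556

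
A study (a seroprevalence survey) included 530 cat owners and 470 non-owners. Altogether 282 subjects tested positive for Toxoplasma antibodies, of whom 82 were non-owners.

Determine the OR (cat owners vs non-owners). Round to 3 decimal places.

cat owners with the outcome: 282 − 82 = 200
cat owners without the outcome: 530 − 200 = 330
non-owners without the outcome: 470 − 82 = 388
OR = (200 × 388) / (330 × 82) = 77600/27060 ≈ 2.868

OR ≈ 2.868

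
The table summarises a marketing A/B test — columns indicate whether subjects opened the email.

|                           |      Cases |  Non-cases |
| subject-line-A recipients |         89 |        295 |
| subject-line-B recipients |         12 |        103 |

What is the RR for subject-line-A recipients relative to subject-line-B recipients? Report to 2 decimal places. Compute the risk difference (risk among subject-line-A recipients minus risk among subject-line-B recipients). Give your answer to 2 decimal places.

RR = 2.22; RD = 0.13

risk, subject-line-A recipients = 89/384 = 0.2318
risk, subject-line-B recipients = 12/115 = 0.1043
RR = 0.2318 / 0.1043 = 2.22
risk difference = 0.2318 − 0.1043 = 0.13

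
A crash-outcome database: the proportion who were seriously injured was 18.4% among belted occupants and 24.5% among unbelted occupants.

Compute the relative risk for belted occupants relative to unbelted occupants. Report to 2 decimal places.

RR = 0.1840 / 0.2450 = 0.75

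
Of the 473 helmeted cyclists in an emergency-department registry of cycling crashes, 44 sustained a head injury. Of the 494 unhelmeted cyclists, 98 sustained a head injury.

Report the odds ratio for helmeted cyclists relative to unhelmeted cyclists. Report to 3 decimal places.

OR = (44 × 396) / (429 × 98) = 17424/42042 ≈ 0.414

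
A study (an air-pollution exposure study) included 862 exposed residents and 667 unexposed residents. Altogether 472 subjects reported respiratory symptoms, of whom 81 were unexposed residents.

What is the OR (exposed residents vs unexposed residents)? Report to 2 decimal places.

exposed residents with the outcome: 472 − 81 = 391
exposed residents without the outcome: 862 − 391 = 471
unexposed residents without the outcome: 667 − 81 = 586
odds, exposed residents = 391/471 = 0.8301
odds, unexposed residents = 81/586 = 0.1382
OR = 0.8301 / 0.1382 = 6.01

6.01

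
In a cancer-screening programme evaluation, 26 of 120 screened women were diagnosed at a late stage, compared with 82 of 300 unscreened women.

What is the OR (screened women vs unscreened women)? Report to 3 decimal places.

OR = (26 × 218) / (94 × 82) = 5668/7708 ≈ 0.735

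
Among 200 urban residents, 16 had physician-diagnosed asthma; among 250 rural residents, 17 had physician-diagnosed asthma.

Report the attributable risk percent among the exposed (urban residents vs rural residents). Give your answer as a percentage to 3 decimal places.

risk, urban residents = 16/200 = 0.0800
risk, rural residents = 17/250 = 0.0680
AR% = (0.0800 − 0.0680) / 0.0800 = 0.1500 → 15.000%

AR%: 15.000%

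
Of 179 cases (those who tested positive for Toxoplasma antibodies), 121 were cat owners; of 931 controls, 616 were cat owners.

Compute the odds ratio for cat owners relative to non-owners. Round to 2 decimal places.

odds, cat owners = 121/616 = 0.1964
odds, non-owners = 58/315 = 0.1841
OR = 0.1964 / 0.1841 = 1.07

OR ≈ 1.07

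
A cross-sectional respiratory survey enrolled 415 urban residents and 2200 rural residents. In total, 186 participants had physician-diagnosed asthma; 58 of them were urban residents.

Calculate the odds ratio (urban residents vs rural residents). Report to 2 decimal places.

urban residents without the outcome: 415 − 58 = 357
rural residents with the outcome: 186 − 58 = 128
rural residents without the outcome: 2200 − 128 = 2072
odds, urban residents = 58/357 = 0.1625
odds, rural residents = 128/2072 = 0.0618
OR = 0.1625 / 0.0618 = 2.63

OR ≈ 2.63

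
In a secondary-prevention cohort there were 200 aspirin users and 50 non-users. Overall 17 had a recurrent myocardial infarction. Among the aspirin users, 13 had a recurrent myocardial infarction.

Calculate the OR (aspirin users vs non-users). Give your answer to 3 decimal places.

aspirin users without the outcome: 200 − 13 = 187
non-users with the outcome: 17 − 13 = 4
non-users without the outcome: 50 − 4 = 46
OR = (13 × 46) / (187 × 4) = 598/748 ≈ 0.799

OR = 0.799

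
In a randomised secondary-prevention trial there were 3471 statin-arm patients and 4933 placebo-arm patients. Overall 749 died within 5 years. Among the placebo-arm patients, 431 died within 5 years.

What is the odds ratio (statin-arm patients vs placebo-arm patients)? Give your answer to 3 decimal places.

statin-arm patients with the outcome: 749 − 431 = 318
statin-arm patients without the outcome: 3471 − 318 = 3153
placebo-arm patients without the outcome: 4933 − 431 = 4502
OR = (318 × 4502) / (3153 × 431) = 1431636/1358943 ≈ 1.053

1.053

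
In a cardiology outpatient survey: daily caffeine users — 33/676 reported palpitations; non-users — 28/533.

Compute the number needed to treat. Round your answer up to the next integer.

risk, daily caffeine users = 33/676 = 0.048817
risk, non-users = 28/533 = 0.052533
absolute risk difference = 0.003716
1 / 0.003716 = 269.107 → round up → 270

270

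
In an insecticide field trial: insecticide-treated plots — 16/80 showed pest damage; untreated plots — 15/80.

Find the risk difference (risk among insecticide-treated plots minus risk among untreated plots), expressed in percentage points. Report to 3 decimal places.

risk, insecticide-treated plots = 16/80 = 0.2000
risk, untreated plots = 15/80 = 0.1875
risk difference = 0.2000 − 0.1875 = 0.0125 → 1.250 percentage points

RD: 1.250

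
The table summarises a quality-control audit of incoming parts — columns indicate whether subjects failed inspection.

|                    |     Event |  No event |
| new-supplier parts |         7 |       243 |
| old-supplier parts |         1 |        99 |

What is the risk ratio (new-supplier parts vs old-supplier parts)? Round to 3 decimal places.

RR ≈ 2.800

risk, new-supplier parts = 7/250 = 0.02800
risk, old-supplier parts = 1/100 = 0.01000
RR = 0.02800 / 0.01000 = 2.800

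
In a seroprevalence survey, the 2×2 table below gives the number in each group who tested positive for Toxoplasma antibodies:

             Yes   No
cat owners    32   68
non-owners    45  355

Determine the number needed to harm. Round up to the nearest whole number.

risk, cat owners = 32/100 = 0.320000
risk, non-owners = 45/400 = 0.112500
absolute risk difference = 0.207500
1 / 0.207500 = 4.819 → round up → 5

5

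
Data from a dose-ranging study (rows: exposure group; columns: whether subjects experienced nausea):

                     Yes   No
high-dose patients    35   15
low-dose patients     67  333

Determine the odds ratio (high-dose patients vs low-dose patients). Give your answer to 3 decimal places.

OR = 11.597

odds, high-dose patients = 35/15 = 2.3333
odds, low-dose patients = 67/333 = 0.2012
OR = 2.3333 / 0.2012 = 11.597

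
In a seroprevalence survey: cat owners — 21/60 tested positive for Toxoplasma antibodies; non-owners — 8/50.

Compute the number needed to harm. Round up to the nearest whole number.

risk, cat owners = 21/60 = 0.350000
risk, non-owners = 8/50 = 0.160000
absolute risk difference = 0.190000
1 / 0.190000 = 5.263 → round up → 6

NNH: 6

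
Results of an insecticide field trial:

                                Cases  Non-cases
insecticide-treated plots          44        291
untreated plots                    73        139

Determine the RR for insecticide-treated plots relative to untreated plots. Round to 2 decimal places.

risk, insecticide-treated plots = 44/335 = 0.1313
risk, untreated plots = 73/212 = 0.3443
RR = 0.1313 / 0.3443 = 0.38

RR: 0.38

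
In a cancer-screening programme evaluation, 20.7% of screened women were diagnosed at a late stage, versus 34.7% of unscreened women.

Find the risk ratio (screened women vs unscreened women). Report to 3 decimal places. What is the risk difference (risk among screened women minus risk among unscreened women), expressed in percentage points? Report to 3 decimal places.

RR = 0.2070 / 0.3470 = 0.597
risk difference = 0.2070 − 0.3470 = -0.1400 → -14.000 percentage points

RR = 0.597; RD = -14.000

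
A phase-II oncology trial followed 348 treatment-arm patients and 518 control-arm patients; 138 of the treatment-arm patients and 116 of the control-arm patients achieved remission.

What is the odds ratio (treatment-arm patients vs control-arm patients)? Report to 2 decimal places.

OR = (138 × 402) / (210 × 116) = 55476/24360 ≈ 2.28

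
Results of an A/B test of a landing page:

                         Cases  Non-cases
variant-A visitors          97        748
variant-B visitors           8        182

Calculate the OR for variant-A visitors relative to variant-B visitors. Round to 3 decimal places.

OR = (97 × 182) / (748 × 8) = 17654/5984 ≈ 2.950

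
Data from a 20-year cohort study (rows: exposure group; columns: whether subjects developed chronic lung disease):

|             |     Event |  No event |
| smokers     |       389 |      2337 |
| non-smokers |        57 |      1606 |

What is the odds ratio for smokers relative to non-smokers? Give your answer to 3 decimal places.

OR: 4.690

odds, smokers = 389/2337 = 0.16645
odds, non-smokers = 57/1606 = 0.03549
OR = 0.16645 / 0.03549 = 4.690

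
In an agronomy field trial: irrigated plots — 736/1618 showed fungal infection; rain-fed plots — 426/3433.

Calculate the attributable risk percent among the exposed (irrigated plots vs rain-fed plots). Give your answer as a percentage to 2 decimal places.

risk, irrigated plots = 736/1618 = 0.4549
risk, rain-fed plots = 426/3433 = 0.1241
AR% = (0.4549 − 0.1241) / 0.4549 = 0.7272 → 72.72%

72.72%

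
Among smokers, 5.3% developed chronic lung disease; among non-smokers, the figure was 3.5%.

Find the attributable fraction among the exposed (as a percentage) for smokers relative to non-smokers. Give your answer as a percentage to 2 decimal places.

AR% = (0.05300 − 0.03500) / 0.05300 = 0.3396 → 33.96%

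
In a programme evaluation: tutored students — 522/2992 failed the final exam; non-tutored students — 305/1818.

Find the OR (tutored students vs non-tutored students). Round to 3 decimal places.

OR = (522 × 1513) / (2470 × 305) = 789786/753350 ≈ 1.048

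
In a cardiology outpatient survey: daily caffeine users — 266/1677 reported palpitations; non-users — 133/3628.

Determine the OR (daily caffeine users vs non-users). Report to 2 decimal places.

OR = (266 × 3495) / (1411 × 133) = 929670/187663 ≈ 4.95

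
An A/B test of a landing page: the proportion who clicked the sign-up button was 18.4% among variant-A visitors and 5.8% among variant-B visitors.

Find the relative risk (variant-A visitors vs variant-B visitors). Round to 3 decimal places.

RR = 0.1840 / 0.0580 = 3.172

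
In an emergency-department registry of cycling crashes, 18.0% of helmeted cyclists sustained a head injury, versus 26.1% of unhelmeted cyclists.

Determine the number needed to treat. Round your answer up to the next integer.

13

absolute risk difference = 0.081000
1 / 0.081000 = 12.346 → round up → 13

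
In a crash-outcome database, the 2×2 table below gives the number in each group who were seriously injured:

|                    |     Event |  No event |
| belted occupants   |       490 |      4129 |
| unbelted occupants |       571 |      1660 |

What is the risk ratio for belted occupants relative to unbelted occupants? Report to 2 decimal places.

risk, belted occupants = 490/4619 = 0.1061
risk, unbelted occupants = 571/2231 = 0.2559
RR = 0.1061 / 0.2559 = 0.41

RR ≈ 0.41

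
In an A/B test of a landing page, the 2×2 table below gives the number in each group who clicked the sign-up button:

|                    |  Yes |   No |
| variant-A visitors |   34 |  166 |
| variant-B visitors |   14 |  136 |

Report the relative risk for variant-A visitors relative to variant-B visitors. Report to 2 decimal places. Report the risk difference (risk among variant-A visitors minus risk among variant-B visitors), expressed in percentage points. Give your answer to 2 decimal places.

risk, variant-A visitors = 34/200 = 0.1700
risk, variant-B visitors = 14/150 = 0.0933
RR = 0.1700 / 0.0933 = 1.82
risk difference = 0.1700 − 0.0933 = 0.0767 → 7.67 percentage points

RR = 1.82; RD = 7.67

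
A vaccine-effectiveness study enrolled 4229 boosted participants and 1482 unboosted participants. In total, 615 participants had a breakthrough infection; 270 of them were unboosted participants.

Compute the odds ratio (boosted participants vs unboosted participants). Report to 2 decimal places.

0.40

boosted participants with the outcome: 615 − 270 = 345
boosted participants without the outcome: 4229 − 345 = 3884
unboosted participants without the outcome: 1482 − 270 = 1212
odds, boosted participants = 345/3884 = 0.0888
odds, unboosted participants = 270/1212 = 0.2228
OR = 0.0888 / 0.2228 = 0.40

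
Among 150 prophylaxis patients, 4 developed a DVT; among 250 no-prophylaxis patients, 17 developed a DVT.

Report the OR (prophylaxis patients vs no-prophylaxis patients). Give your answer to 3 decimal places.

odds, prophylaxis patients = 4/146 = 0.02740
odds, no-prophylaxis patients = 17/233 = 0.07296
OR = 0.02740 / 0.07296 = 0.376

OR: 0.376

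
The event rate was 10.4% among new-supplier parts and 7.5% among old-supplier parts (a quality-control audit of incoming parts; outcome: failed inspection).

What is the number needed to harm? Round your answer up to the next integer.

absolute risk difference = 0.029000
1 / 0.029000 = 34.483 → round up → 35

35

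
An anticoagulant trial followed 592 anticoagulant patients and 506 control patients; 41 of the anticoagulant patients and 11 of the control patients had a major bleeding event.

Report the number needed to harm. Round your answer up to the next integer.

NNH ≈ 22

risk, anticoagulant patients = 41/592 = 0.069257
risk, control patients = 11/506 = 0.021739
absolute risk difference = 0.047518
1 / 0.047518 = 21.045 → round up → 22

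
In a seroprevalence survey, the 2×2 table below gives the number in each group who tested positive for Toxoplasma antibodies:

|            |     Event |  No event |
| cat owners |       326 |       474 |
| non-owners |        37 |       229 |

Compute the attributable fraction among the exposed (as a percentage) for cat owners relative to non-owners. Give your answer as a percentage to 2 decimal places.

AR% = 65.87%

risk, cat owners = 326/800 = 0.4075
risk, non-owners = 37/266 = 0.1391
AR% = (0.4075 − 0.1391) / 0.4075 = 0.6587 → 65.87%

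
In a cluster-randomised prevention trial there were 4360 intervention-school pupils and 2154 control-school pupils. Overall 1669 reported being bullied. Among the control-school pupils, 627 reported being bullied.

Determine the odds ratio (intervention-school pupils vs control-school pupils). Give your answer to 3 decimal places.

intervention-school pupils with the outcome: 1669 − 627 = 1042
intervention-school pupils without the outcome: 4360 − 1042 = 3318
control-school pupils without the outcome: 2154 − 627 = 1527
OR = (1042 × 1527) / (3318 × 627) = 1591134/2080386 ≈ 0.765

0.765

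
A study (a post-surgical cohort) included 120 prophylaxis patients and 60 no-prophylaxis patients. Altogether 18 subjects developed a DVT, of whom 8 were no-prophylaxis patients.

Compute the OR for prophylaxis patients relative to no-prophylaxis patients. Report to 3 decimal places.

prophylaxis patients with the outcome: 18 − 8 = 10
prophylaxis patients without the outcome: 120 − 10 = 110
no-prophylaxis patients without the outcome: 60 − 8 = 52
odds, prophylaxis patients = 10/110 = 0.0909
odds, no-prophylaxis patients = 8/52 = 0.1538
OR = 0.0909 / 0.1538 = 0.591

0.591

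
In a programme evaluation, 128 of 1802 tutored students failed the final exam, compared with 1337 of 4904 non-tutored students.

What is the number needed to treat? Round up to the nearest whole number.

5

risk, tutored students = 128/1802 = 0.071032
risk, non-tutored students = 1337/4904 = 0.272635
absolute risk difference = 0.201602
1 / 0.201602 = 4.960 → round up → 5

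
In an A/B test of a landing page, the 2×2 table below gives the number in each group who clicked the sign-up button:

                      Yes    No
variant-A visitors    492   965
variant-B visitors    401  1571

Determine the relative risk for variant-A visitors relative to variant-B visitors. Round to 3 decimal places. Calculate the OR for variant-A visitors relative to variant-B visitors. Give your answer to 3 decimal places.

risk, variant-A visitors = 492/1457 = 0.3377
risk, variant-B visitors = 401/1972 = 0.2033
RR = 0.3377 / 0.2033 = 1.661
OR = (492 × 1571) / (965 × 401) = 772932/386965 ≈ 1.997

RR = 1.661; OR = 1.997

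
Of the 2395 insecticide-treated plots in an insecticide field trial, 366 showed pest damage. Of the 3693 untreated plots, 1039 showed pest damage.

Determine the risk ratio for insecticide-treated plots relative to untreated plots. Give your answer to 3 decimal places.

0.543

risk, insecticide-treated plots = 366/2395 = 0.1528
risk, untreated plots = 1039/3693 = 0.2813
RR = 0.1528 / 0.2813 = 0.543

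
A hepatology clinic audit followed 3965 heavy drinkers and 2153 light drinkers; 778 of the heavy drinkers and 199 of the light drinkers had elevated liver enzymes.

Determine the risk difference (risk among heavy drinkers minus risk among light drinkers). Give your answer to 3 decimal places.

risk, heavy drinkers = 778/3965 = 0.1962
risk, light drinkers = 199/2153 = 0.0924
risk difference = 0.1962 − 0.0924 = 0.104

0.104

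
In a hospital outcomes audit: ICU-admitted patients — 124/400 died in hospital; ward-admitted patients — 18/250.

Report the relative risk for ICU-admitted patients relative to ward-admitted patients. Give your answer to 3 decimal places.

RR: 4.306

risk, ICU-admitted patients = 124/400 = 0.3100
risk, ward-admitted patients = 18/250 = 0.0720
RR = 0.3100 / 0.0720 = 4.306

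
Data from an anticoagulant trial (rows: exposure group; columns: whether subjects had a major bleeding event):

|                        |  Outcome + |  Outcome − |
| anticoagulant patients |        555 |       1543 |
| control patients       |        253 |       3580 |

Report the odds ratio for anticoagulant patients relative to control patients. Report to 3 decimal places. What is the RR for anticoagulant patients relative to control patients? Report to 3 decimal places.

OR = 5.090; RR = 4.008

OR = (555 × 3580) / (1543 × 253) = 1986900/390379 ≈ 5.090
risk, anticoagulant patients = 555/2098 = 0.2645
risk, control patients = 253/3833 = 0.0660
RR = 0.2645 / 0.0660 = 4.008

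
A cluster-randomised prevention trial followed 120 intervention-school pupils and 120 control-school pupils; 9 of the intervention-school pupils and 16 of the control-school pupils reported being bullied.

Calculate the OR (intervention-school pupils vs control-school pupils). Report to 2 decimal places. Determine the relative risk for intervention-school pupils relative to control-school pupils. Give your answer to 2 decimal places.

OR = (9 × 104) / (111 × 16) = 936/1776 ≈ 0.53
risk, intervention-school pupils = 9/120 = 0.0750
risk, control-school pupils = 16/120 = 0.1333
RR = 0.0750 / 0.1333 = 0.56

OR = 0.53; RR = 0.56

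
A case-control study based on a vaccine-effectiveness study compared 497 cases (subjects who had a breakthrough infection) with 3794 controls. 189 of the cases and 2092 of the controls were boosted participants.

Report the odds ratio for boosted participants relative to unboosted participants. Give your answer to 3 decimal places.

0.499

odds, boosted participants = 189/2092 = 0.0903
odds, unboosted participants = 308/1702 = 0.1810
OR = 0.0903 / 0.1810 = 0.499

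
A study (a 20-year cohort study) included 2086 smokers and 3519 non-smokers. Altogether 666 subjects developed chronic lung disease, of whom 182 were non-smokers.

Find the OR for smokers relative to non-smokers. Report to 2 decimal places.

smokers with the outcome: 666 − 182 = 484
smokers without the outcome: 2086 − 484 = 1602
non-smokers without the outcome: 3519 − 182 = 3337
odds, smokers = 484/1602 = 0.3021
odds, non-smokers = 182/3337 = 0.0545
OR = 0.3021 / 0.0545 = 5.54

OR ≈ 5.54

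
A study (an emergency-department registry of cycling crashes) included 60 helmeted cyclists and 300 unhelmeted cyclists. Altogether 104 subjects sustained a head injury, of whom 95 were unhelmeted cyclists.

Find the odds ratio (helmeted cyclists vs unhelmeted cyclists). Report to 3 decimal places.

OR = 0.381

helmeted cyclists with the outcome: 104 − 95 = 9
helmeted cyclists without the outcome: 60 − 9 = 51
unhelmeted cyclists without the outcome: 300 − 95 = 205
OR = (9 × 205) / (51 × 95) = 1845/4845 ≈ 0.381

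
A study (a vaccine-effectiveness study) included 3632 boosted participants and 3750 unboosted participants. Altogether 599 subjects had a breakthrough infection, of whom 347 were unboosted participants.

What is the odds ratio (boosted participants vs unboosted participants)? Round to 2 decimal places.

boosted participants with the outcome: 599 − 347 = 252
boosted participants without the outcome: 3632 − 252 = 3380
unboosted participants without the outcome: 3750 − 347 = 3403
odds, boosted participants = 252/3380 = 0.0746
odds, unboosted participants = 347/3403 = 0.1020
OR = 0.0746 / 0.1020 = 0.73

0.73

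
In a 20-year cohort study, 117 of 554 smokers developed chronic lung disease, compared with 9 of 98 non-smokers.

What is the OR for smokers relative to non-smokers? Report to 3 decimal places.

odds, smokers = 117/437 = 0.2677
odds, non-smokers = 9/89 = 0.1011
OR = 0.2677 / 0.1011 = 2.648

OR: 2.648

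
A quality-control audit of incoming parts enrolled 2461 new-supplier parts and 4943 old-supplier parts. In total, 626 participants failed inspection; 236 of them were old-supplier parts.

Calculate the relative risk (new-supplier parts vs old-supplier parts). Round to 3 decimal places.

new-supplier parts with the outcome: 626 − 236 = 390
new-supplier parts without the outcome: 2461 − 390 = 2071
old-supplier parts without the outcome: 4943 − 236 = 4707
risk, new-supplier parts = 390/2461 = 0.15847
risk, old-supplier parts = 236/4943 = 0.04774
RR = 0.15847 / 0.04774 = 3.319

RR: 3.319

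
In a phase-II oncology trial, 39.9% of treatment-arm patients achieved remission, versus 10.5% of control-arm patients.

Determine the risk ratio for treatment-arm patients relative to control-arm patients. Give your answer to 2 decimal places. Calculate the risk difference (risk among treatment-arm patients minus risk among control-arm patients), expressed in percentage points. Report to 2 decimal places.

RR = 3.80; RD = 29.40

RR = 0.3990 / 0.1050 = 3.80
risk difference = 0.3990 − 0.1050 = 0.2940 → 29.40 percentage points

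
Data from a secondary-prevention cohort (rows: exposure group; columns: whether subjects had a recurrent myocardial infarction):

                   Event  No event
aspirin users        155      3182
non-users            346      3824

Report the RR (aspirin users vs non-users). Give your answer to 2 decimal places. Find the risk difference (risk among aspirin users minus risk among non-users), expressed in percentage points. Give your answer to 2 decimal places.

RR = 0.56; RD = -3.65

risk, aspirin users = 155/3337 = 0.04645
risk, non-users = 346/4170 = 0.08297
RR = 0.04645 / 0.08297 = 0.56
risk difference = 0.04645 − 0.08297 = -0.03652 → -3.65 percentage points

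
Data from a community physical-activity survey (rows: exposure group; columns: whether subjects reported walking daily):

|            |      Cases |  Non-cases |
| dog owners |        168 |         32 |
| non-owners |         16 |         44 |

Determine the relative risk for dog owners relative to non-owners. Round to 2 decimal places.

RR: 3.15

risk, dog owners = 168/200 = 0.8400
risk, non-owners = 16/60 = 0.2667
RR = 0.8400 / 0.2667 = 3.15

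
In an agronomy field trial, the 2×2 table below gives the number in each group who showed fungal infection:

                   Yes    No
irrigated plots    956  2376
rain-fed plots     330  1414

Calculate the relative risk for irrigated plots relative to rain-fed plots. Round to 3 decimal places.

RR: 1.516

risk, irrigated plots = 956/3332 = 0.2869
risk, rain-fed plots = 330/1744 = 0.1892
RR = 0.2869 / 0.1892 = 1.516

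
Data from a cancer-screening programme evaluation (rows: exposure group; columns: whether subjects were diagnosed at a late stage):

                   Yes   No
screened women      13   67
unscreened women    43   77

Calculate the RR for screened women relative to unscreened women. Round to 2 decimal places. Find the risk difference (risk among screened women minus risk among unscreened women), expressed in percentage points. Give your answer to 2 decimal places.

RR = 0.45; RD = -19.58

risk, screened women = 13/80 = 0.1625
risk, unscreened women = 43/120 = 0.3583
RR = 0.1625 / 0.3583 = 0.45
risk difference = 0.1625 − 0.3583 = -0.1958 → -19.58 percentage points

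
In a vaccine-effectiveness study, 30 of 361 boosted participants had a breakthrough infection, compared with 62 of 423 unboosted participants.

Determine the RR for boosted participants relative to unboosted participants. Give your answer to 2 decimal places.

RR: 0.57

risk, boosted participants = 30/361 = 0.0831
risk, unboosted participants = 62/423 = 0.1466
RR = 0.0831 / 0.1466 = 0.57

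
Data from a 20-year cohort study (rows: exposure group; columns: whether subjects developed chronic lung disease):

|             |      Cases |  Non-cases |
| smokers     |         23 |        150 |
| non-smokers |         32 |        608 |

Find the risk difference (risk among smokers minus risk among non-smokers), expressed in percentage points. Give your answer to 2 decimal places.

risk, smokers = 23/173 = 0.1329
risk, non-smokers = 32/640 = 0.0500
risk difference = 0.1329 − 0.0500 = 0.0829 → 8.29 percentage points

RD = 8.29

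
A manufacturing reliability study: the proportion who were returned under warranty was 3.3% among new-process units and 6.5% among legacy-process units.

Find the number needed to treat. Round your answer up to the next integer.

absolute risk difference = 0.032000
1 / 0.032000 = 31.250 → round up → 32

NNT = 32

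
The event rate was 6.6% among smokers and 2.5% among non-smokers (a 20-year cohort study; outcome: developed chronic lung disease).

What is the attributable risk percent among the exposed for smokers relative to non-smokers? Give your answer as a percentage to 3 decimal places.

AR% = (0.06600 − 0.02500) / 0.06600 = 0.6212 → 62.121%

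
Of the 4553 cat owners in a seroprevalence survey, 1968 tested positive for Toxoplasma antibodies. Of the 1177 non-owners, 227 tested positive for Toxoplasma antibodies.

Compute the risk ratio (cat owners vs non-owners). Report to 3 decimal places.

risk, cat owners = 1968/4553 = 0.4322
risk, non-owners = 227/1177 = 0.1929
RR = 0.4322 / 0.1929 = 2.241

2.241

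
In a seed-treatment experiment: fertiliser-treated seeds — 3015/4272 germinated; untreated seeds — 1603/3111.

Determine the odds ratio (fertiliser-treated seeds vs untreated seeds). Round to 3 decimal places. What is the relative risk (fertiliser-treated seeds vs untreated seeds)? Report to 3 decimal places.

OR = 2.256; RR = 1.370

odds, fertiliser-treated seeds = 3015/1257 = 2.3986
odds, untreated seeds = 1603/1508 = 1.0630
OR = 2.3986 / 1.0630 = 2.256
risk, fertiliser-treated seeds = 3015/4272 = 0.7058
risk, untreated seeds = 1603/3111 = 0.5153
RR = 0.7058 / 0.5153 = 1.370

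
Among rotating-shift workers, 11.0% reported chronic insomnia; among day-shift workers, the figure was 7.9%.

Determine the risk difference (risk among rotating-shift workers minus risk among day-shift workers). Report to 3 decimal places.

risk difference = 0.1100 − 0.0790 = 0.031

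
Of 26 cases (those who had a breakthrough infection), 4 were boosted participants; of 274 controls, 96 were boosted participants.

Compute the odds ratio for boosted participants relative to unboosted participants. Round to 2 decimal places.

OR = (4 × 178) / (96 × 22) = 712/2112 ≈ 0.34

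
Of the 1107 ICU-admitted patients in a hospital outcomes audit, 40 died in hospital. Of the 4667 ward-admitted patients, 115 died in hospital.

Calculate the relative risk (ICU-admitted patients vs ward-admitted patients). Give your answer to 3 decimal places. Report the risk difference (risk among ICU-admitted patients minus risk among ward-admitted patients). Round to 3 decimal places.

risk, ICU-admitted patients = 40/1107 = 0.03613
risk, ward-admitted patients = 115/4667 = 0.02464
RR = 0.03613 / 0.02464 = 1.466
risk difference = 0.03613 − 0.02464 = 0.011

RR = 1.466; RD = 0.011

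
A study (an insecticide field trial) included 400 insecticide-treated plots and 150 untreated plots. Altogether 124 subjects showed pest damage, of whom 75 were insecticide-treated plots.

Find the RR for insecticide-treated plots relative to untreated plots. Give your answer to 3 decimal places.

0.574

insecticide-treated plots without the outcome: 400 − 75 = 325
untreated plots with the outcome: 124 − 75 = 49
untreated plots without the outcome: 150 − 49 = 101
risk, insecticide-treated plots = 75/400 = 0.1875
risk, untreated plots = 49/150 = 0.3267
RR = 0.1875 / 0.3267 = 0.574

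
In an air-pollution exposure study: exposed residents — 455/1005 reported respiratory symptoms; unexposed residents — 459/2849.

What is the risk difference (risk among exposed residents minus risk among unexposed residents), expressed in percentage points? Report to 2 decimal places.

risk, exposed residents = 455/1005 = 0.4527
risk, unexposed residents = 459/2849 = 0.1611
risk difference = 0.4527 − 0.1611 = 0.2916 → 29.16 percentage points

29.16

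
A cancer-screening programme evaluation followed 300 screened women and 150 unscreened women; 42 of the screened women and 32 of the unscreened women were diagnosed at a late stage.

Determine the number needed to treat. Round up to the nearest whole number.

risk, screened women = 42/300 = 0.140000
risk, unscreened women = 32/150 = 0.213333
absolute risk difference = 0.073333
1 / 0.073333 = 13.636 → round up → 14

NNT = 14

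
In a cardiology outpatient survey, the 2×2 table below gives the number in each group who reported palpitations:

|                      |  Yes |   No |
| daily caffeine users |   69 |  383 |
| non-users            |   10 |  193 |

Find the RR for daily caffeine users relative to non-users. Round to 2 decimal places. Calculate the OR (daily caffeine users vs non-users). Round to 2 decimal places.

RR = 3.10; OR = 3.48

risk, daily caffeine users = 69/452 = 0.15265
risk, non-users = 10/203 = 0.04926
RR = 0.15265 / 0.04926 = 3.10
OR = (69 × 193) / (383 × 10) = 13317/3830 ≈ 3.48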